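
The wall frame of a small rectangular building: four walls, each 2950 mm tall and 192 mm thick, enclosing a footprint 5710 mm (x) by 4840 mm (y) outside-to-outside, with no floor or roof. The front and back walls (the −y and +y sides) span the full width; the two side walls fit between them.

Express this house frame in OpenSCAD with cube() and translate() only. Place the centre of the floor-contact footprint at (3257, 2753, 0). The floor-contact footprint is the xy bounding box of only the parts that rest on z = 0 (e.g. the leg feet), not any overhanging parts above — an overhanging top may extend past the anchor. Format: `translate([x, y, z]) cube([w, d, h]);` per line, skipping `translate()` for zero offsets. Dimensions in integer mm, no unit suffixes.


translate([402, 333, 0]) cube([5710, 192, 2950]);
translate([402, 4981, 0]) cube([5710, 192, 2950]);
translate([402, 525, 0]) cube([192, 4456, 2950]);
translate([5920, 525, 0]) cube([192, 4456, 2950]);


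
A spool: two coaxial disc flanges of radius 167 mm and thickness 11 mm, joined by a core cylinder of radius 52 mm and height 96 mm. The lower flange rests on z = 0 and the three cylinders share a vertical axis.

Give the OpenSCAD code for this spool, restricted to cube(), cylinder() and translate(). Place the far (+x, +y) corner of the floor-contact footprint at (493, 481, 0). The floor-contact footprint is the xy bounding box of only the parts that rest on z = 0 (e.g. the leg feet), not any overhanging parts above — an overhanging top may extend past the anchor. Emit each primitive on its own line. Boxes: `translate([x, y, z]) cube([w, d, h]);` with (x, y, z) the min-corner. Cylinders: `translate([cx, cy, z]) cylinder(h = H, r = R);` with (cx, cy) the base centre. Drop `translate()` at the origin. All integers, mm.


translate([326, 314, 0]) cylinder(h = 11, r = 167);
translate([326, 314, 11]) cylinder(h = 96, r = 52);
translate([326, 314, 107]) cylinder(h = 11, r = 167);


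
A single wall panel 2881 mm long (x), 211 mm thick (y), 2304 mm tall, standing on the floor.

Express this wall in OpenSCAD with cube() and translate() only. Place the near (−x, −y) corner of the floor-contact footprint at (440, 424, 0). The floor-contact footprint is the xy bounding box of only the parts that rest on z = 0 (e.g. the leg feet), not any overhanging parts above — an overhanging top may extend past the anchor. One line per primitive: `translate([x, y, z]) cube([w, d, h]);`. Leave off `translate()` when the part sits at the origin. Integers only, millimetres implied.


translate([440, 424, 0]) cube([2881, 211, 2304]);


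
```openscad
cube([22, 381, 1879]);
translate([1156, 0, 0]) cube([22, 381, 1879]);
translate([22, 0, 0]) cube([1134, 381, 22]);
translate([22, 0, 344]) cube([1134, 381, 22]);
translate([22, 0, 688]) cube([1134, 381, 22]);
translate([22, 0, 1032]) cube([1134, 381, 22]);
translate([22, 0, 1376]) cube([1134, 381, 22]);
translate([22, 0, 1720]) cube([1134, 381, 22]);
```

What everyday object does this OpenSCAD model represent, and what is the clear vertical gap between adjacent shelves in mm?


A bookshelf. The clear shelf gap is 322 mm.

Two tall side panels with 6 horizontal boards between them — a bookshelf. The first two shelf undersides are at z = 0 and z = 344; with shelf thickness 22, the clear gap is 344 − 0 − 22 = 322 mm.


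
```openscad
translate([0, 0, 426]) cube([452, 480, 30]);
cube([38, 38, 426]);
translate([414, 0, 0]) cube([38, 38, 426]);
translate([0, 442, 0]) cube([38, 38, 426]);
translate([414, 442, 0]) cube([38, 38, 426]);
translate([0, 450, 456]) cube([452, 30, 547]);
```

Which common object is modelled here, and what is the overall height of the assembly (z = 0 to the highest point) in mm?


A chair. The overall height is 1003 mm.

A slab on four corner posts with a tall panel at the back — a chair. The seat slab sits at z = 426 with thickness 30, and the 547 mm backrest starts at the seat top, so the overall height is 426 + 30 + 547 = 1003 mm.


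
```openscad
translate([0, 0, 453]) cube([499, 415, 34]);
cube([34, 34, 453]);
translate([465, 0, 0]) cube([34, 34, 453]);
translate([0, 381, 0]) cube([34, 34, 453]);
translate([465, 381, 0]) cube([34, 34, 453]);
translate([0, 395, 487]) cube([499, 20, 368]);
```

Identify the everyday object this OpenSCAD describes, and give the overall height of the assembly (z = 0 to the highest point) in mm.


A chair. The overall height is 855 mm.

A slab on four corner posts with a tall panel at the back — a chair. The seat slab sits at z = 453 with thickness 34, and the 368 mm backrest starts at the seat top, so the overall height is 453 + 34 + 368 = 855 mm.


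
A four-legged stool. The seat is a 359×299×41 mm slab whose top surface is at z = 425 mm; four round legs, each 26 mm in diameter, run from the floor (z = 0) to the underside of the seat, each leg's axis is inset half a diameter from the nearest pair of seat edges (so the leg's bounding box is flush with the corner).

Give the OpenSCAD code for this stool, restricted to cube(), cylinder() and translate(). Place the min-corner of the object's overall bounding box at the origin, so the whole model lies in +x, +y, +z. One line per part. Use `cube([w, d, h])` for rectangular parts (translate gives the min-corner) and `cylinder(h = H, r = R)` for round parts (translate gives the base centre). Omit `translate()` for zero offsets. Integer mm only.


translate([0, 0, 384]) cube([359, 299, 41]);
translate([13, 13, 0]) cylinder(h = 384, r = 13);
translate([346, 13, 0]) cylinder(h = 384, r = 13);
translate([13, 286, 0]) cylinder(h = 384, r = 13);
translate([346, 286, 0]) cylinder(h = 384, r = 13);


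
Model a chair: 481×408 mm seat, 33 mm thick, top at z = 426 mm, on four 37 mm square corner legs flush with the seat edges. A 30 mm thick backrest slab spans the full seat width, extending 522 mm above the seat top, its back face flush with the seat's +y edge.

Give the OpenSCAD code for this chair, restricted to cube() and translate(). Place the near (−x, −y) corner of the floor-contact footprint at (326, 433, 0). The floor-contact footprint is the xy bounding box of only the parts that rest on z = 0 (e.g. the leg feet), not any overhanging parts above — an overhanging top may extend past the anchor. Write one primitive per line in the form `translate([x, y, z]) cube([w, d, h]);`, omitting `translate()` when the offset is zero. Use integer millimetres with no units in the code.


// leg_h = 426 - 33 = 393
translate([326, 433, 393]) cube([481, 408, 33]);
translate([326, 433, 0]) cube([37, 37, 393]);
translate([770, 433, 0]) cube([37, 37, 393]);
translate([326, 804, 0]) cube([37, 37, 393]);
translate([770, 804, 0]) cube([37, 37, 393]);
translate([326, 811, 426]) cube([481, 30, 522]);


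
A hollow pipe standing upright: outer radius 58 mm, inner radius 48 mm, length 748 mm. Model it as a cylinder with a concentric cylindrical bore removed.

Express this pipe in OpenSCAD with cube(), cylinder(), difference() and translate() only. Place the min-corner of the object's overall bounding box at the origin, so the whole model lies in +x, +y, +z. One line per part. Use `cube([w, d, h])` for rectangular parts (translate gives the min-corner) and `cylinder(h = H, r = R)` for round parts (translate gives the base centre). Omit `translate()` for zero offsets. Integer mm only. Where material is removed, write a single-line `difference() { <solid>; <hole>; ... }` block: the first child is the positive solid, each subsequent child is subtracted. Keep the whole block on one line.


difference() { translate([58, 58, 0]) cylinder(h = 748, r = 58); translate([58, 58, 0]) cylinder(h = 748, r = 48); }


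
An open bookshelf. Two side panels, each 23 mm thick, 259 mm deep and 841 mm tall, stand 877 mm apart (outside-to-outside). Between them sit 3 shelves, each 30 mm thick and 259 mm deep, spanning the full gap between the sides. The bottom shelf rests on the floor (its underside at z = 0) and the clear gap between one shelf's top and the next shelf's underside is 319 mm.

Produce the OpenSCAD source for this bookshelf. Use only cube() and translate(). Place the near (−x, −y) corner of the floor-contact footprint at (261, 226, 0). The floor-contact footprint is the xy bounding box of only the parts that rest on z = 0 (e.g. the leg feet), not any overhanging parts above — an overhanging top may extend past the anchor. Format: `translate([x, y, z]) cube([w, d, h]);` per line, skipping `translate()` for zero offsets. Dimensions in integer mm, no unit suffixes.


translate([261, 226, 0]) cube([23, 259, 841]);
translate([1115, 226, 0]) cube([23, 259, 841]);
translate([284, 226, 0]) cube([831, 259, 30]);
translate([284, 226, 349]) cube([831, 259, 30]);
translate([284, 226, 698]) cube([831, 259, 30]);


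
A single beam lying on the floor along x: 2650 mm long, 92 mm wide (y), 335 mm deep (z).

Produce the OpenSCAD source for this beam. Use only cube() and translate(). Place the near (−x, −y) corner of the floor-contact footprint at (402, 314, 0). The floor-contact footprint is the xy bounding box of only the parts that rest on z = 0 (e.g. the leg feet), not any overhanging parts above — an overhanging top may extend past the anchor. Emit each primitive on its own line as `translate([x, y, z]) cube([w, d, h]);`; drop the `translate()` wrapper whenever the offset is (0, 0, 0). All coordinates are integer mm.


translate([402, 314, 0]) cube([2650, 92, 335]);


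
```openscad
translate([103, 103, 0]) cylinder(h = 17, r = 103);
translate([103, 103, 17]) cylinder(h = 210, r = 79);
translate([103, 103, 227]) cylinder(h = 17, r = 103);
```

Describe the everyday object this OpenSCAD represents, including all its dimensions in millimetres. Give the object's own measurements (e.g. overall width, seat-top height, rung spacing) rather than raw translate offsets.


A spool: two coaxial disc flanges of radius 103 mm and thickness 17 mm, joined by a core cylinder of radius 79 mm and height 210 mm. The lower flange rests on z = 0 and the three cylinders share a vertical axis.


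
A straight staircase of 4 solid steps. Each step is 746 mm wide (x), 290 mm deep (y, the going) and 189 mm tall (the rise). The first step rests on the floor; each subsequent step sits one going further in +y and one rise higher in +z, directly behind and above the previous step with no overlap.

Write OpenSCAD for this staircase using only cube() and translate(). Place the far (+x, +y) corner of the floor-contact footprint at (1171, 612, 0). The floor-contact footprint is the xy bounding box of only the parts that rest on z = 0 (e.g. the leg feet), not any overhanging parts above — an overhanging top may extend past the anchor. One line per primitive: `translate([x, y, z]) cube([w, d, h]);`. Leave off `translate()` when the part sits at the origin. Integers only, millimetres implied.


translate([425, 322, 0]) cube([746, 290, 189]);
translate([425, 612, 189]) cube([746, 290, 189]);
translate([425, 902, 378]) cube([746, 290, 189]);
translate([425, 1192, 567]) cube([746, 290, 189]);


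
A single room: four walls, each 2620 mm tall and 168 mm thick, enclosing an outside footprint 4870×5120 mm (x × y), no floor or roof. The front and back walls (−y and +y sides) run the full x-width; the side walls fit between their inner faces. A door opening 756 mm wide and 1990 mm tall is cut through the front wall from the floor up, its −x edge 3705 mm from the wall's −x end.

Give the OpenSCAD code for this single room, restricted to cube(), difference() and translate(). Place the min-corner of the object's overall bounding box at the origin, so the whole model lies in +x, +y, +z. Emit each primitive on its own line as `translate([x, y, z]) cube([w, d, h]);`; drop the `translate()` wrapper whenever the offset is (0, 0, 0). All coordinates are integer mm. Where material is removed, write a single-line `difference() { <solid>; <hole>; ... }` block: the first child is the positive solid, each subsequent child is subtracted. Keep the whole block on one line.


difference() { cube([4870, 168, 2620]); translate([3705, 0, 0]) cube([756, 168, 1990]); }
translate([0, 4952, 0]) cube([4870, 168, 2620]);
translate([0, 168, 0]) cube([168, 4784, 2620]);
translate([4702, 168, 0]) cube([168, 4784, 2620]);


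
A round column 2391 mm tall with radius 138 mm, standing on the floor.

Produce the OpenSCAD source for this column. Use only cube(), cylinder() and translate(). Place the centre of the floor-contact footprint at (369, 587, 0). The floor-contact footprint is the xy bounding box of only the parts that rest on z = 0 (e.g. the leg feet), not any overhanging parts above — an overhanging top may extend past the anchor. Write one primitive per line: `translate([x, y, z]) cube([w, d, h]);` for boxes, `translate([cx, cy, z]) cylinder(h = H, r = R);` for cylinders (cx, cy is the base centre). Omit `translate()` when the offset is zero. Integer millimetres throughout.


translate([369, 587, 0]) cylinder(h = 2391, r = 138);


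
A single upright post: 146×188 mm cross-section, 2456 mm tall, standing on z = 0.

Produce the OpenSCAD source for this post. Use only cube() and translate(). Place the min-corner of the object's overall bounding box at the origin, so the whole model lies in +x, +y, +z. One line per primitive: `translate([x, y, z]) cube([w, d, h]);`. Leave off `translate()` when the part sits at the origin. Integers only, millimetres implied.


cube([146, 188, 2456]);


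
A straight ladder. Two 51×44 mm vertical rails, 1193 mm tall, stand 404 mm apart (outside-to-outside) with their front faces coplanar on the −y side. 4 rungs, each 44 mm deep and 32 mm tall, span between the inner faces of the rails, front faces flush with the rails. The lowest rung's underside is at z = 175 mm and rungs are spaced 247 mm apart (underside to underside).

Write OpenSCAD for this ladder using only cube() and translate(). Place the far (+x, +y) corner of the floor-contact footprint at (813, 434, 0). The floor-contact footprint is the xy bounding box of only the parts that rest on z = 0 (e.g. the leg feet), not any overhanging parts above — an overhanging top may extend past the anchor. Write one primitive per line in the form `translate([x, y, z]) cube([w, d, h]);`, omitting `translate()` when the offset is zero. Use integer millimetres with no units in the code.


translate([409, 390, 0]) cube([51, 44, 1193]);
translate([762, 390, 0]) cube([51, 44, 1193]);
translate([460, 390, 175]) cube([302, 44, 32]);
translate([460, 390, 422]) cube([302, 44, 32]);
translate([460, 390, 669]) cube([302, 44, 32]);
translate([460, 390, 916]) cube([302, 44, 32]);


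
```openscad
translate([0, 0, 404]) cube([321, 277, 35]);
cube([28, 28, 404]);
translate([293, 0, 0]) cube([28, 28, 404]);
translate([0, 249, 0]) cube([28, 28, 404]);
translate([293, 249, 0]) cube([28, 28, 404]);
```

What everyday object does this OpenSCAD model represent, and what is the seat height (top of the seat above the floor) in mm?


A stool. The seat height is 439 mm.

A 321×277×35 slab at z = 404 on four corner posts — a stool. The seat top is 404 + 35 = 439 mm.


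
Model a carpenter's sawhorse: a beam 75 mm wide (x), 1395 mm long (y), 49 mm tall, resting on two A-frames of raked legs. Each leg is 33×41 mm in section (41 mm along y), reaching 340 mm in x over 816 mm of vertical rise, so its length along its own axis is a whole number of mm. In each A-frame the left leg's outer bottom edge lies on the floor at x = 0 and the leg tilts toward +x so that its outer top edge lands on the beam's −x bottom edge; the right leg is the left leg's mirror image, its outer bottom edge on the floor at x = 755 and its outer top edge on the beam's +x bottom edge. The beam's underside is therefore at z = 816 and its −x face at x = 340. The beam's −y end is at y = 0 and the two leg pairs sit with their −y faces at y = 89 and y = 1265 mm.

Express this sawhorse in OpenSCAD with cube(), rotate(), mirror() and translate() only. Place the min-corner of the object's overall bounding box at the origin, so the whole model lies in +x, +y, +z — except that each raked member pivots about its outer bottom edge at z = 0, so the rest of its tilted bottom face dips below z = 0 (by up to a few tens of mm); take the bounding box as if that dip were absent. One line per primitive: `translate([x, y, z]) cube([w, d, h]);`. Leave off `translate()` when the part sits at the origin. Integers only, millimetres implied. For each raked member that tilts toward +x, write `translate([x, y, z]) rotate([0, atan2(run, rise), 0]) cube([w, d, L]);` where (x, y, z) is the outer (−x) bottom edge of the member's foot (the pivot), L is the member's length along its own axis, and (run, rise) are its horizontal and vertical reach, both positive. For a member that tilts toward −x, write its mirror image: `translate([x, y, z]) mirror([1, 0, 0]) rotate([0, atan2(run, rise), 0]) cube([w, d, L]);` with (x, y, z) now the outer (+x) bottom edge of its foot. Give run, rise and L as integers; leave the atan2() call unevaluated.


translate([340, 0, 816]) cube([75, 1395, 49]);
translate([0, 89, 0]) rotate([0, atan2(340, 816), 0]) cube([33, 41, 884]);
translate([755, 89, 0]) mirror([1, 0, 0]) rotate([0, atan2(340, 816), 0]) cube([33, 41, 884]);
translate([0, 1265, 0]) rotate([0, atan2(340, 816), 0]) cube([33, 41, 884]);
translate([755, 1265, 0]) mirror([1, 0, 0]) rotate([0, atan2(340, 816), 0]) cube([33, 41, 884]);


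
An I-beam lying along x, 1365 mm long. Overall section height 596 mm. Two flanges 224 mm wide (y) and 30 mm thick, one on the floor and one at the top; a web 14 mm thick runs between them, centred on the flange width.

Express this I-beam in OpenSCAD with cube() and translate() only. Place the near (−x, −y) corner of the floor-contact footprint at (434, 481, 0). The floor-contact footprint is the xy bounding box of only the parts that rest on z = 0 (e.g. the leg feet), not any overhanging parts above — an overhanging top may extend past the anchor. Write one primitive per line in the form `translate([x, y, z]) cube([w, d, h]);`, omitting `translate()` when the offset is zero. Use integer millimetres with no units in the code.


translate([434, 481, 0]) cube([1365, 224, 30]);
translate([434, 586, 30]) cube([1365, 14, 536]);
translate([434, 481, 566]) cube([1365, 224, 30]);


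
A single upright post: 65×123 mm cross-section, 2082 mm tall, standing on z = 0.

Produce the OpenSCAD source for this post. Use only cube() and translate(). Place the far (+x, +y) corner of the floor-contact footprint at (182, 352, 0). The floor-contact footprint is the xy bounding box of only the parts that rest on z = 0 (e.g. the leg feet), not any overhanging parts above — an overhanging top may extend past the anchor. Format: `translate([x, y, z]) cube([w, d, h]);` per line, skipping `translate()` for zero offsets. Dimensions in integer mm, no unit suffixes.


translate([117, 229, 0]) cube([65, 123, 2082]);


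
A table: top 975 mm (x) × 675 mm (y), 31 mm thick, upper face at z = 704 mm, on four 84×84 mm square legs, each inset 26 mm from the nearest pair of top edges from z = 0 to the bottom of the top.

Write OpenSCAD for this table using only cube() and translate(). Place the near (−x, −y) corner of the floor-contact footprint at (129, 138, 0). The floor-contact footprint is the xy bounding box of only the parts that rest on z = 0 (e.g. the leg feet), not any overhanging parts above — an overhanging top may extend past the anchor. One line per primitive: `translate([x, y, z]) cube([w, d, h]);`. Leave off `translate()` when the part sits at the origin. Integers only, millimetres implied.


// leg_h = 704 - 31 = 673
translate([103, 112, 673]) cube([975, 675, 31]);
translate([129, 138, 0]) cube([84, 84, 673]);
translate([968, 138, 0]) cube([84, 84, 673]);
translate([129, 677, 0]) cube([84, 84, 673]);
translate([968, 677, 0]) cube([84, 84, 673]);


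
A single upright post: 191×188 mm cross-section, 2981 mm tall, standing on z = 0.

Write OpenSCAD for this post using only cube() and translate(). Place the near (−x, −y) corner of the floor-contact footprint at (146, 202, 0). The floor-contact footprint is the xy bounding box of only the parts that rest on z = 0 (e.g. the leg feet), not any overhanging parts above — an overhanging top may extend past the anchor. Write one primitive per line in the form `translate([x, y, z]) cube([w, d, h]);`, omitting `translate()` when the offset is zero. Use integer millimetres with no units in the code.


translate([146, 202, 0]) cube([191, 188, 2981]);


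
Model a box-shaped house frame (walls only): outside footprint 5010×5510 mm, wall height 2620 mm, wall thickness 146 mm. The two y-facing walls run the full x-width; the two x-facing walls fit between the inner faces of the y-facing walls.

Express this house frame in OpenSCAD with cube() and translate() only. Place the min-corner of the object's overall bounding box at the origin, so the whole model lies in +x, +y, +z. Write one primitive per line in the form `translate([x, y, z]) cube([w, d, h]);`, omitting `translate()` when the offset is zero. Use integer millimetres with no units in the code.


cube([5010, 146, 2620]);
translate([0, 5364, 0]) cube([5010, 146, 2620]);
translate([0, 146, 0]) cube([146, 5218, 2620]);
translate([4864, 146, 0]) cube([146, 5218, 2620]);


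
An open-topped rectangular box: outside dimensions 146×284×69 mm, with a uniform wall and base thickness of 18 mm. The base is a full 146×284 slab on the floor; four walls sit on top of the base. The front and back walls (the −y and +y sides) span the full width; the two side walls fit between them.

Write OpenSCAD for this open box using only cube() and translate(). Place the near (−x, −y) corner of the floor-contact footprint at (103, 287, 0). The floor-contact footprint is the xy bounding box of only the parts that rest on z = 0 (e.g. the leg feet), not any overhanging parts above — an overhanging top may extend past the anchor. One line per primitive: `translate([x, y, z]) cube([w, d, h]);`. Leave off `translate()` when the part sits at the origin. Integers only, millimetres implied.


translate([103, 287, 0]) cube([146, 284, 18]);
translate([103, 287, 18]) cube([146, 18, 51]);
translate([103, 553, 18]) cube([146, 18, 51]);
translate([103, 305, 18]) cube([18, 248, 51]);
translate([231, 305, 18]) cube([18, 248, 51]);


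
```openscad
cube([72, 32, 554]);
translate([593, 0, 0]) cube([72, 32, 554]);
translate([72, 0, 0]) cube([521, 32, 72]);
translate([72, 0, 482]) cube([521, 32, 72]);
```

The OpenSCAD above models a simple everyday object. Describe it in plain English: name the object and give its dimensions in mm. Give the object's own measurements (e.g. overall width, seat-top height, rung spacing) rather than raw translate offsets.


A rectangular picture frame lying in the x–z plane (depth along y). The opening is 521 mm wide (x) by 410 mm tall (z), surrounded by a border 72 mm wide on all four sides. The frame is 32 mm deep and is made of two full-height vertical stiles with two horizontal rails fitted between them.


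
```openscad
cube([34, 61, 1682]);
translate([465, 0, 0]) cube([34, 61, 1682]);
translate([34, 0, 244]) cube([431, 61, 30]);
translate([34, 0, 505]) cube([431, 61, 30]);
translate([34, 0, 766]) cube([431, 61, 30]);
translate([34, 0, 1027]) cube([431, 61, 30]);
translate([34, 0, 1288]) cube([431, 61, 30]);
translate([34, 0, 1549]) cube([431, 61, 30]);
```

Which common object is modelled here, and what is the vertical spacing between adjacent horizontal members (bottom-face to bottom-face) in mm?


A ladder. The rung spacing is 261 mm.

Two tall 34×61 posts with 6 short bars between them — a ladder. Adjacent rungs sit at z = 244 and z = 505, so the spacing is 505 − 244 = 261 mm.


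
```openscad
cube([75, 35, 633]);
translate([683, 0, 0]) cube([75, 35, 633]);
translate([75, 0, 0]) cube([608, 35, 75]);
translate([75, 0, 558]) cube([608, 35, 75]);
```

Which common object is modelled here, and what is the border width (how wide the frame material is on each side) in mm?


A picture frame. The border width is 75 mm.

Four thin pieces enclosing a rectangular opening — a picture frame. The two full-height stiles are 633 mm tall; the top rail sits at z = 558 and is 75 mm tall, so the border above the opening is 633 − 558 = 75 mm, matching the stile x-width.


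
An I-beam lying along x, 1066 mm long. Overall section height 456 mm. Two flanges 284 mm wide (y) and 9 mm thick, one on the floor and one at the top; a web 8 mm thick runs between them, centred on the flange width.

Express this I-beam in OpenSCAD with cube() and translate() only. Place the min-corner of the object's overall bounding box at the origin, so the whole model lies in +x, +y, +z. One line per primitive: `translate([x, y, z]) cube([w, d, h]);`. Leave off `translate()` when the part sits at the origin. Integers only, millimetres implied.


cube([1066, 284, 9]);
translate([0, 138, 9]) cube([1066, 8, 438]);
translate([0, 0, 447]) cube([1066, 284, 9]);


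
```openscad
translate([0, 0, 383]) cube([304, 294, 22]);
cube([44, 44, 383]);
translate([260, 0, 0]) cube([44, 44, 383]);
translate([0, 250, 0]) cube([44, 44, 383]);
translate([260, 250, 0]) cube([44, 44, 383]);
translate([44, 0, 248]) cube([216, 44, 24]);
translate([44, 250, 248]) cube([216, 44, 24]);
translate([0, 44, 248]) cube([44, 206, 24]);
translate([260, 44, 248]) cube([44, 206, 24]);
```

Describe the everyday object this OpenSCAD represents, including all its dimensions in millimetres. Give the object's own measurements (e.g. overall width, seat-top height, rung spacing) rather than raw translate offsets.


A four-legged stool. The seat is a 304×294×22 mm slab whose top surface is at z = 405 mm; four square legs, each 44×44 mm in cross-section, run from the floor (z = 0) to the underside of the seat, each flush with a corner of the seat. Four stretchers, 44 mm wide and 24 mm tall, connect adjacent legs with their undersides at z = 248 mm, each running between the inner faces of the legs it joins and aligned with the legs' outer faces on the other axis.


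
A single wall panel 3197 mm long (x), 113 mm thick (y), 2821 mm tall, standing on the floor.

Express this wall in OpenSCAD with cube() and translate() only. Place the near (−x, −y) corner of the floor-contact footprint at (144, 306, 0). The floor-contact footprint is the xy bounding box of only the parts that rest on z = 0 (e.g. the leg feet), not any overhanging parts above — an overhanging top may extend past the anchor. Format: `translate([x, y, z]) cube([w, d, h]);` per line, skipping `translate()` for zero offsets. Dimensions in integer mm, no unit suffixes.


translate([144, 306, 0]) cube([3197, 113, 2821]);


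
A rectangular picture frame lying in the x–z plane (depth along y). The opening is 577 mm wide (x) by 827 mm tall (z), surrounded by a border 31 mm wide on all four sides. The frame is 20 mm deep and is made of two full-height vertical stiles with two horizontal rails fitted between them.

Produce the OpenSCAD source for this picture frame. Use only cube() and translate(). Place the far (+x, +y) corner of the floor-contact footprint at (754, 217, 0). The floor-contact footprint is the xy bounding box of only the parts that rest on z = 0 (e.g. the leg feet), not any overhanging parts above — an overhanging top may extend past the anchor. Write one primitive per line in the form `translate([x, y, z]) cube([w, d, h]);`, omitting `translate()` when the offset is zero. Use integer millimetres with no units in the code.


translate([115, 197, 0]) cube([31, 20, 889]);
translate([723, 197, 0]) cube([31, 20, 889]);
translate([146, 197, 0]) cube([577, 20, 31]);
translate([146, 197, 858]) cube([577, 20, 31]);


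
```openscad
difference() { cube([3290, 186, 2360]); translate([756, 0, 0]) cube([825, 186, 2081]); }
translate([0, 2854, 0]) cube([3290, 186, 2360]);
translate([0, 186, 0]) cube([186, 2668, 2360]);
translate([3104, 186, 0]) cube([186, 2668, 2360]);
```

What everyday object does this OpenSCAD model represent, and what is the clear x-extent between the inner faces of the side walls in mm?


A single room. The interior width is 2918 mm.

Four walls enclosing a rectangle with a door in the front wall — a room. Outside width 3290 minus two 186 mm walls gives 2918 mm.


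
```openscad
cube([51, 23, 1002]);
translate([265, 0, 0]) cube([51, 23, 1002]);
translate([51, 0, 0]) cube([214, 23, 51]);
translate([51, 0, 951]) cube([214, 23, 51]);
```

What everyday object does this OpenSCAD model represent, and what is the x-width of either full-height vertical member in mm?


A picture frame. The border width is 51 mm.

Four thin pieces enclosing a rectangular opening — a picture frame. The two full-height stiles are 1002 mm tall; the top rail sits at z = 951 and is 51 mm tall, so the border above the opening is 1002 − 951 = 51 mm, matching the stile x-width.


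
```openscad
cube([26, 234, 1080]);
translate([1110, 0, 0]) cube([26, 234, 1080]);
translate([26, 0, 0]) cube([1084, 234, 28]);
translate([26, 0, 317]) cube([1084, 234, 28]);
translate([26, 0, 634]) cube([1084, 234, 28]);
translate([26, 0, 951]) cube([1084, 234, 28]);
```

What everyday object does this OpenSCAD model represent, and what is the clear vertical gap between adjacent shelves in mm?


A bookshelf. The clear shelf gap is 289 mm.

Two tall side panels with 4 horizontal boards between them — a bookshelf. The first two shelf undersides are at z = 0 and z = 317; with shelf thickness 28, the clear gap is 317 − 0 − 28 = 289 mm.


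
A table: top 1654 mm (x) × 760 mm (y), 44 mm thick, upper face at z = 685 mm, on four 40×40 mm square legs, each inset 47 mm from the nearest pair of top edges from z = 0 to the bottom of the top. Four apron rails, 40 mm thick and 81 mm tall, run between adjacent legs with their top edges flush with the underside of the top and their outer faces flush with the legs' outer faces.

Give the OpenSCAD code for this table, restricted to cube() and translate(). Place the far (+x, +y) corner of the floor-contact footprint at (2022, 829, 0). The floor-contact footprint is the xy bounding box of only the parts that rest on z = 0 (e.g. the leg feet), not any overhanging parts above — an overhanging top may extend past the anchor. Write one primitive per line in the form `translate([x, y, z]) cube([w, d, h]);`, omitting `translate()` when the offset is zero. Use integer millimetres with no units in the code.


// leg_h = 685 - 44 = 641
// apron z = 641 - 81 = 560
translate([415, 116, 641]) cube([1654, 760, 44]);
translate([462, 163, 0]) cube([40, 40, 641]);
translate([1982, 163, 0]) cube([40, 40, 641]);
translate([462, 789, 0]) cube([40, 40, 641]);
translate([1982, 789, 0]) cube([40, 40, 641]);
translate([502, 163, 560]) cube([1480, 40, 81]);
translate([502, 789, 560]) cube([1480, 40, 81]);
translate([462, 203, 560]) cube([40, 586, 81]);
translate([1982, 203, 560]) cube([40, 586, 81]);


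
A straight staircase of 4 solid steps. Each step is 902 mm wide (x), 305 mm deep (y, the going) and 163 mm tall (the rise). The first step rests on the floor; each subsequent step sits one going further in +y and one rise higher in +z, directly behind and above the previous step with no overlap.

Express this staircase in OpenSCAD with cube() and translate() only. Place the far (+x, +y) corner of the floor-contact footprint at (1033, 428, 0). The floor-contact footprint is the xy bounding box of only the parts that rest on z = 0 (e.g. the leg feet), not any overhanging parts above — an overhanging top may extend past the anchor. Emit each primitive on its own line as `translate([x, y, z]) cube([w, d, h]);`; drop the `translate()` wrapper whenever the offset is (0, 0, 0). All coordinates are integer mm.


translate([131, 123, 0]) cube([902, 305, 163]);
translate([131, 428, 163]) cube([902, 305, 163]);
translate([131, 733, 326]) cube([902, 305, 163]);
translate([131, 1038, 489]) cube([902, 305, 163]);


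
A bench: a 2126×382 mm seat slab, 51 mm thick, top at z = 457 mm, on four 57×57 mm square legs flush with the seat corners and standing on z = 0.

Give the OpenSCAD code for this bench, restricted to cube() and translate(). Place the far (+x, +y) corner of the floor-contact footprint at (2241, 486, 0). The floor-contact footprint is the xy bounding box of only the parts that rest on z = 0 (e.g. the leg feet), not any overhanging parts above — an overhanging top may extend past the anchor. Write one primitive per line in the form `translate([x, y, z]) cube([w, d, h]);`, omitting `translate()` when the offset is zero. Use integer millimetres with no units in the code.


translate([115, 104, 406]) cube([2126, 382, 51]);
translate([115, 104, 0]) cube([57, 57, 406]);
translate([115, 429, 0]) cube([57, 57, 406]);
translate([2184, 104, 0]) cube([57, 57, 406]);
translate([2184, 429, 0]) cube([57, 57, 406]);


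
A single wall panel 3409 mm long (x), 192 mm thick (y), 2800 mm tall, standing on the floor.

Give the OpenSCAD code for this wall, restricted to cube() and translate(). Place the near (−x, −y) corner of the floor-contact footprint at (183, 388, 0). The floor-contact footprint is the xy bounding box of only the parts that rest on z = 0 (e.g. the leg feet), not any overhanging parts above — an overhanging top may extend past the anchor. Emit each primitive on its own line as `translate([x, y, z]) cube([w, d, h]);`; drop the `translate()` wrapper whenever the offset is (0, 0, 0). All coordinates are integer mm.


translate([183, 388, 0]) cube([3409, 192, 2800]);


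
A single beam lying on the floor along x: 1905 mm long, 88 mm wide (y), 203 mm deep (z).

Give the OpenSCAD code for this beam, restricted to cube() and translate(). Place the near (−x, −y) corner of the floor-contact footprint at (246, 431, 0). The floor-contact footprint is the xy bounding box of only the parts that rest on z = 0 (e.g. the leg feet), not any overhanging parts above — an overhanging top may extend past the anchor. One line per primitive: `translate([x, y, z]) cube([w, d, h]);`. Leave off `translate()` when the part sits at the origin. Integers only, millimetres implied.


translate([246, 431, 0]) cube([1905, 88, 203]);


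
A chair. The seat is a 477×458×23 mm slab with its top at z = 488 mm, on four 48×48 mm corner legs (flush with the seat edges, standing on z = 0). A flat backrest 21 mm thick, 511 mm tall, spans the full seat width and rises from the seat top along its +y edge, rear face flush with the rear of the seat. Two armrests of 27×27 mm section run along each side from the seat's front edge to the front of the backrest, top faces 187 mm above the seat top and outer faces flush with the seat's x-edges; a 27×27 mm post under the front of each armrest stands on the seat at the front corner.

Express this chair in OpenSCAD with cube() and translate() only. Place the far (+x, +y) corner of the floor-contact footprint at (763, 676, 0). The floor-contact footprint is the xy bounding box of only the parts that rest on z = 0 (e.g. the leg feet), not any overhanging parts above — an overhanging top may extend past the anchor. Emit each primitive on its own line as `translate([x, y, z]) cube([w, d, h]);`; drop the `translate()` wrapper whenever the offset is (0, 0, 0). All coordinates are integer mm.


translate([286, 218, 465]) cube([477, 458, 23]);
translate([286, 218, 0]) cube([48, 48, 465]);
translate([715, 218, 0]) cube([48, 48, 465]);
translate([286, 628, 0]) cube([48, 48, 465]);
translate([715, 628, 0]) cube([48, 48, 465]);
translate([286, 655, 488]) cube([477, 21, 511]);
translate([286, 218, 648]) cube([27, 437, 27]);
translate([736, 218, 648]) cube([27, 437, 27]);
translate([286, 218, 488]) cube([27, 27, 160]);
translate([736, 218, 488]) cube([27, 27, 160]);


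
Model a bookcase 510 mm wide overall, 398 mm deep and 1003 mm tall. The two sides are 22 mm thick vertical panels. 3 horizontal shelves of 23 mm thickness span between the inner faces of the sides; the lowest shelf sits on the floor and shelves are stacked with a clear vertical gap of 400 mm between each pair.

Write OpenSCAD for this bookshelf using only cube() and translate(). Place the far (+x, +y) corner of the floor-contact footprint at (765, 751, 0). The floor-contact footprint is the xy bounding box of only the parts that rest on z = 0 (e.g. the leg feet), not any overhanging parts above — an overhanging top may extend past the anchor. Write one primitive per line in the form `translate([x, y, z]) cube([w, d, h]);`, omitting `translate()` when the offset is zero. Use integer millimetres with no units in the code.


translate([255, 353, 0]) cube([22, 398, 1003]);
translate([743, 353, 0]) cube([22, 398, 1003]);
translate([277, 353, 0]) cube([466, 398, 23]);
translate([277, 353, 423]) cube([466, 398, 23]);
translate([277, 353, 846]) cube([466, 398, 23]);


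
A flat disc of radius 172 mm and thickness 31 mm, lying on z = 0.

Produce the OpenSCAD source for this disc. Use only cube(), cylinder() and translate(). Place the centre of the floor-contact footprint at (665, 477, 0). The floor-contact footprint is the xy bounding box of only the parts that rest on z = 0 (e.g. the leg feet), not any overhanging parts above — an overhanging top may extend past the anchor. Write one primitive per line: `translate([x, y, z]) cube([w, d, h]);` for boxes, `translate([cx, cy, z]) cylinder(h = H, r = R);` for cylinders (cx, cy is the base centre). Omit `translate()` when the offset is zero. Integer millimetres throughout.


translate([665, 477, 0]) cylinder(h = 31, r = 172);


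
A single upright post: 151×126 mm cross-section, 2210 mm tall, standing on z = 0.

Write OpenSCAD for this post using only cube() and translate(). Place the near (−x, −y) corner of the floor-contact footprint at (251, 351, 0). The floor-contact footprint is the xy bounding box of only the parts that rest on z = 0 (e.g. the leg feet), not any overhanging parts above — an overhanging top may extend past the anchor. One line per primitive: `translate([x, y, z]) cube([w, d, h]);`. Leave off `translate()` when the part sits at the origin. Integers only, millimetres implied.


translate([251, 351, 0]) cube([151, 126, 2210]);


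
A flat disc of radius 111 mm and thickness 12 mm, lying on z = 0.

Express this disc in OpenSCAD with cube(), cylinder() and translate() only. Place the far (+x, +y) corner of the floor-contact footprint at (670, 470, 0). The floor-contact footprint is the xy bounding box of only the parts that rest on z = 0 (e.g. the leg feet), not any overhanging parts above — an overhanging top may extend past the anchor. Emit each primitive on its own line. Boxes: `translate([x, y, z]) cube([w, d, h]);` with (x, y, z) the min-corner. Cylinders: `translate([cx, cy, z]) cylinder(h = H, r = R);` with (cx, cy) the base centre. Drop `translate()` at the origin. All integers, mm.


translate([559, 359, 0]) cylinder(h = 12, r = 111);


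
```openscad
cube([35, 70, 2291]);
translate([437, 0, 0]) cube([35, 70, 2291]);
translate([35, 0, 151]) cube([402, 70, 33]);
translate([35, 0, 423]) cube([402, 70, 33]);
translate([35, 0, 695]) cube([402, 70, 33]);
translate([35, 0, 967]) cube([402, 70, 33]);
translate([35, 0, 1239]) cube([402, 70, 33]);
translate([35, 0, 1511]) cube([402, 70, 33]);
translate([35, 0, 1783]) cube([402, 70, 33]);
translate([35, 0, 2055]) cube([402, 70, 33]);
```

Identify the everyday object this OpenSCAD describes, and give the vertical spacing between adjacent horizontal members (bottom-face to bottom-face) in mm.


A ladder. The rung spacing is 272 mm.

Two tall 35×70 posts with 8 short bars between them — a ladder. Adjacent rungs sit at z = 151 and z = 423, so the spacing is 423 − 151 = 272 mm.


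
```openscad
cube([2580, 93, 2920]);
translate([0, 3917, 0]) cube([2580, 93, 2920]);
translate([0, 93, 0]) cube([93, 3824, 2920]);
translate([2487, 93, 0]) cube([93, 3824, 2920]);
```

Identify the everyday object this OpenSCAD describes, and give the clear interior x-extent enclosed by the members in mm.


A house (or room) frame. The interior width is 2394 mm.

Four 2920 mm walls enclosing a rectangle with no floor or roof — a room or house frame. Outside width is 2580 mm and wall thickness is 93 mm, so the interior width is 2580 − 2 × 93 = 2394 mm.
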